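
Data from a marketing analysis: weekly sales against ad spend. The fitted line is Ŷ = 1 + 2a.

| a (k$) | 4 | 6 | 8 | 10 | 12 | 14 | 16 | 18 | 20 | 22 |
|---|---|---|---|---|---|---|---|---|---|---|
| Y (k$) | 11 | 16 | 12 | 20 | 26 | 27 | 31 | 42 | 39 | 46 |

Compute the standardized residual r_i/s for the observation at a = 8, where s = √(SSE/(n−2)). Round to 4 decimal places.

-1.6013

a=4: Ŷ = 1 + 2·4 = 9; r = 11 − 9 = 2
a=6: Ŷ = 1 + 2·6 = 13; r = 16 − 13 = 3
a=8: Ŷ = 1 + 2·8 = 17; r = 12 − 17 = -5
a=10: Ŷ = 1 + 2·10 = 21; r = 20 − 21 = -1
a=12: Ŷ = 1 + 2·12 = 25; r = 26 − 25 = 1
a=14: Ŷ = 1 + 2·14 = 29; r = 27 − 29 = -2
a=16: Ŷ = 1 + 2·16 = 33; r = 31 − 33 = -2
a=18: Ŷ = 1 + 2·18 = 37; r = 42 − 37 = 5
a=20: Ŷ = 1 + 2·20 = 41; r = 39 − 41 = -2
a=22: Ŷ = 1 + 2·22 = 45; r = 46 − 45 = 1
SSE = 4 + 9 + 25 + 1 + 1 + 4 + 4 + 25 + 4 + 1 = 78
s = √(78/8) = 3.1225
r/s = -5 / 3.1225 = -1.6013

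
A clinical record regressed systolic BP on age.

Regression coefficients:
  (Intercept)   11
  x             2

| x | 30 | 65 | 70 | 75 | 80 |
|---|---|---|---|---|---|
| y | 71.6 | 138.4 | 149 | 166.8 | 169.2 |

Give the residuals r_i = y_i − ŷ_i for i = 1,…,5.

0.6, -2.6, -2, 5.8, -1.8

x=30: ŷ = 11 + 2·30 = 71; r = 71.6 − 71 = 0.6
x=65: ŷ = 11 + 2·65 = 141; r = 138.4 − 141 = -2.6
x=70: ŷ = 11 + 2·70 = 151; r = 149 − 151 = -2
x=75: ŷ = 11 + 2·75 = 161; r = 166.8 − 161 = 5.8
x=80: ŷ = 11 + 2·80 = 171; r = 169.2 − 171 = -1.8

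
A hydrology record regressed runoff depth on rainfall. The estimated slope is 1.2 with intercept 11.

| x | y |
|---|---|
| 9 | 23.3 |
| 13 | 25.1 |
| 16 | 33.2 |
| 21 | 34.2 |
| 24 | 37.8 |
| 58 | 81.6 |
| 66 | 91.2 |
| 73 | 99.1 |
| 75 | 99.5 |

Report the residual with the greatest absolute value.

x=9: ŷ = 11 + 1.2·9 = 21.8; r = 23.3 − 21.8 = 1.5
x=13: ŷ = 11 + 1.2·13 = 26.6; r = 25.1 − 26.6 = -1.5
x=16: ŷ = 11 + 1.2·16 = 30.2; r = 33.2 − 30.2 = 3
x=21: ŷ = 11 + 1.2·21 = 36.2; r = 34.2 − 36.2 = -2
x=24: ŷ = 11 + 1.2·24 = 39.8; r = 37.8 − 39.8 = -2
x=58: ŷ = 11 + 1.2·58 = 80.6; r = 81.6 − 80.6 = 1
x=66: ŷ = 11 + 1.2·66 = 90.2; r = 91.2 − 90.2 = 1
x=73: ŷ = 11 + 1.2·73 = 98.6; r = 99.1 − 98.6 = 0.5
x=75: ŷ = 11 + 1.2·75 = 101; r = 99.5 − 101 = -1.5
Largest |r| is 3 at x = 16, residual 3.

r = 3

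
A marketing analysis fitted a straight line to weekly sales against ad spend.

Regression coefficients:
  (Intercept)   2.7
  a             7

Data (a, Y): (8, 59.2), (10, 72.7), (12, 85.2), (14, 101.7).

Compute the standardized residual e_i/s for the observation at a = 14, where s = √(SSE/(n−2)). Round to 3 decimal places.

a=8: ŷ = 2.7 + 7·8 = 58.7; e = 59.2 − 58.7 = 0.5
a=10: ŷ = 2.7 + 7·10 = 72.7; e = 72.7 − 72.7 = 0
a=12: ŷ = 2.7 + 7·12 = 86.7; e = 85.2 − 86.7 = -1.5
a=14: ŷ = 2.7 + 7·14 = 100.7; e = 101.7 − 100.7 = 1
SSE = 0.25 + 0 + 2.25 + 1 = 3.5
s = √(3.5/2) = 1.32288
e/s = 1 / 1.32288 = 0.756

0.756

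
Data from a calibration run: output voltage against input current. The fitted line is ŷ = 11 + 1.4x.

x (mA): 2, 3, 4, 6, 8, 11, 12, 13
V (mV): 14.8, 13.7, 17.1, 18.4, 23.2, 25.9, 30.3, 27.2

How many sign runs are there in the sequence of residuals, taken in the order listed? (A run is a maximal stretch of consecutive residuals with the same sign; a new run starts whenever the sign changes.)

x=2: ŷ = 11 + 1.4·2 = 13.8; e = 14.8 − 13.8 = 1
x=3: ŷ = 11 + 1.4·3 = 15.2; e = 13.7 − 15.2 = -1.5
x=4: ŷ = 11 + 1.4·4 = 16.6; e = 17.1 − 16.6 = 0.5
x=6: ŷ = 11 + 1.4·6 = 19.4; e = 18.4 − 19.4 = -1
x=8: ŷ = 11 + 1.4·8 = 22.2; e = 23.2 − 22.2 = 1
x=11: ŷ = 11 + 1.4·11 = 26.4; e = 25.9 − 26.4 = -0.5
x=12: ŷ = 11 + 1.4·12 = 27.8; e = 30.3 − 27.8 = 2.5
x=13: ŷ = 11 + 1.4·13 = 29.2; e = 27.2 − 29.2 = -2
Signs: + − + − + − + −
Runs: +×1, −×1, +×1, −×1, +×1, −×1, +×1, −×1 → 8

8 runs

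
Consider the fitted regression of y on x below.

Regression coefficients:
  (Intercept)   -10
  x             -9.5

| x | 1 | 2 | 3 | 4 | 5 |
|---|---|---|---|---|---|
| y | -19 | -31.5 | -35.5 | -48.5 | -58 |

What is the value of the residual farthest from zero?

x=1: ŷ = -10 − 9.5·1 = -19.5; e = -19 − (-19.5) = 0.5
x=2: ŷ = -10 − 9.5·2 = -29; e = -31.5 − (-29) = -2.5
x=3: ŷ = -10 − 9.5·3 = -38.5; e = -35.5 − (-38.5) = 3
x=4: ŷ = -10 − 9.5·4 = -48; e = -48.5 − (-48) = -0.5
x=5: ŷ = -10 − 9.5·5 = -57.5; e = -58 − (-57.5) = -0.5
Largest |e| is 3 at x = 3, residual 3.

e = 3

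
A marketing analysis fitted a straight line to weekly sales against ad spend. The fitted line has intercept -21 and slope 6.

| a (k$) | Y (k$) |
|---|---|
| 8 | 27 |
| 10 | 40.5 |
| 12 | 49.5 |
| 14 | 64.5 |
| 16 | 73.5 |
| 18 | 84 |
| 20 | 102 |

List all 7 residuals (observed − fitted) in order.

a=8: ŷ = -21 + 6·8 = 27; r = 27 − 27 = 0
a=10: ŷ = -21 + 6·10 = 39; r = 40.5 − 39 = 1.5
a=12: ŷ = -21 + 6·12 = 51; r = 49.5 − 51 = -1.5
a=14: ŷ = -21 + 6·14 = 63; r = 64.5 − 63 = 1.5
a=16: ŷ = -21 + 6·16 = 75; r = 73.5 − 75 = -1.5
a=18: ŷ = -21 + 6·18 = 87; r = 84 − 87 = -3
a=20: ŷ = -21 + 6·20 = 99; r = 102 − 99 = 3

0, 1.5, -1.5, 1.5, -1.5, -3, 3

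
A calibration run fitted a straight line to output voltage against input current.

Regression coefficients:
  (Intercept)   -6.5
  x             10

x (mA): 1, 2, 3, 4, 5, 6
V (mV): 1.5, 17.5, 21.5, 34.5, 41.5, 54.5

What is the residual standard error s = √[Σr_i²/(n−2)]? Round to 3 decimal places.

x=1: V̂ = -6.5 + 10·1 = 3.5; r = 1.5 − 3.5 = -2
x=2: V̂ = -6.5 + 10·2 = 13.5; r = 17.5 − 13.5 = 4
x=3: V̂ = -6.5 + 10·3 = 23.5; r = 21.5 − 23.5 = -2
x=4: V̂ = -6.5 + 10·4 = 33.5; r = 34.5 − 33.5 = 1
x=5: V̂ = -6.5 + 10·5 = 43.5; r = 41.5 − 43.5 = -2
x=6: V̂ = -6.5 + 10·6 = 53.5; r = 54.5 − 53.5 = 1
SSE = 4 + 16 + 4 + 1 + 4 + 1 = 30
s = √(30/4) = √7.5 ≈ 2.739

s = 2.739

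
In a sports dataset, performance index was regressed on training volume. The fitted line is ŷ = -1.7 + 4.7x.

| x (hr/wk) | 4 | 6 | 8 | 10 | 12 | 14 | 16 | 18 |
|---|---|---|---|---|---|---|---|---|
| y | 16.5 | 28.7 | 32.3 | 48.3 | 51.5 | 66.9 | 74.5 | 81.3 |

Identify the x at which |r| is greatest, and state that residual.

x=4: ŷ = -1.7 + 4.7·4 = 17.1; r = 16.5 − 17.1 = -0.6
x=6: ŷ = -1.7 + 4.7·6 = 26.5; r = 28.7 − 26.5 = 2.2
x=8: ŷ = -1.7 + 4.7·8 = 35.9; r = 32.3 − 35.9 = -3.6
x=10: ŷ = -1.7 + 4.7·10 = 45.3; r = 48.3 − 45.3 = 3
x=12: ŷ = -1.7 + 4.7·12 = 54.7; r = 51.5 − 54.7 = -3.2
x=14: ŷ = -1.7 + 4.7·14 = 64.1; r = 66.9 − 64.1 = 2.8
x=16: ŷ = -1.7 + 4.7·16 = 73.5; r = 74.5 − 73.5 = 1
x=18: ŷ = -1.7 + 4.7·18 = 82.9; r = 81.3 − 82.9 = -1.6
Largest |r| is 3.6 at x = 8, residual -3.6.

x = 8, r = -3.6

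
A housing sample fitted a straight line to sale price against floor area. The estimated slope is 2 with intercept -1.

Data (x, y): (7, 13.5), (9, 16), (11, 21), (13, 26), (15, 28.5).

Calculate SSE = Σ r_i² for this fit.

x=7: ŷ = -1 + 2·7 = 13; r = 13.5 − 13 = 0.5
x=9: ŷ = -1 + 2·9 = 17; r = 16 − 17 = -1
x=11: ŷ = -1 + 2·11 = 21; r = 21 − 21 = 0
x=13: ŷ = -1 + 2·13 = 25; r = 26 − 25 = 1
x=15: ŷ = -1 + 2·15 = 29; r = 28.5 − 29 = -0.5
SSE = 0.25 + 1 + 0 + 1 + 0.25 = 2.5

SSE = 2.5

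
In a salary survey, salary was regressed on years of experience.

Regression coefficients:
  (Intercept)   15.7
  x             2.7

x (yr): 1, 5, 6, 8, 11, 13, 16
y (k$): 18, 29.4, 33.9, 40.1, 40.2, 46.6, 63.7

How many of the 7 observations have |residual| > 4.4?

x=1: ŷ = 15.7 + 2.7·1 = 18.4; e = 18 − 18.4 = -0.4
x=5: ŷ = 15.7 + 2.7·5 = 29.2; e = 29.4 − 29.2 = 0.2
x=6: ŷ = 15.7 + 2.7·6 = 31.9; e = 33.9 − 31.9 = 2
x=8: ŷ = 15.7 + 2.7·8 = 37.3; e = 40.1 − 37.3 = 2.8
x=11: ŷ = 15.7 + 2.7·11 = 45.4; e = 40.2 − 45.4 = -5.2
x=13: ŷ = 15.7 + 2.7·13 = 50.8; e = 46.6 − 50.8 = -4.2
x=16: ŷ = 15.7 + 2.7·16 = 58.9; e = 63.7 − 58.9 = 4.8
|e| > 4.4: x=11 (|e|=5.2), x=16 (|e|=4.8) → 2

2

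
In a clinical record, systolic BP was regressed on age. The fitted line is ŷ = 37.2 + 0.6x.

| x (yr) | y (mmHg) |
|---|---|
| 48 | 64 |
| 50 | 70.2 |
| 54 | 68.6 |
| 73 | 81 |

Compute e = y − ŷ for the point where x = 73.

ŷ = 37.2 + 0.6·73 = 81
e = 81 − 81 = 0

e = 0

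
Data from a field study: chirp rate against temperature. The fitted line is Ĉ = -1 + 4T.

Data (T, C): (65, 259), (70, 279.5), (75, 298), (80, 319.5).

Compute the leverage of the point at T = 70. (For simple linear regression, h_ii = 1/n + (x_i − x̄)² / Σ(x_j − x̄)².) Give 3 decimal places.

h = 0.300

T̄ = (65 + 70 + 75 + 80)/4 = 72.5
Σ(T − T̄)² = 56.25 + 6.25 + 6.25 + 56.25 = 125
h = 1/4 + (-2.5)²/125 = 0.25 + 0.05 = 0.300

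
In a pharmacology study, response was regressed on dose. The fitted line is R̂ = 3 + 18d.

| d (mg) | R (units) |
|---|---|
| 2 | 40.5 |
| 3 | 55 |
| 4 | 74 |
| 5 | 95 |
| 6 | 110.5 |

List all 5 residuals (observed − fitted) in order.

d=2: R̂ = 3 + 18·2 = 39; e = 40.5 − 39 = 1.5
d=3: R̂ = 3 + 18·3 = 57; e = 55 − 57 = -2
d=4: R̂ = 3 + 18·4 = 75; e = 74 − 75 = -1
d=5: R̂ = 3 + 18·5 = 93; e = 95 − 93 = 2
d=6: R̂ = 3 + 18·6 = 111; e = 110.5 − 111 = -0.5

1.5, -2, -1, 2, -0.5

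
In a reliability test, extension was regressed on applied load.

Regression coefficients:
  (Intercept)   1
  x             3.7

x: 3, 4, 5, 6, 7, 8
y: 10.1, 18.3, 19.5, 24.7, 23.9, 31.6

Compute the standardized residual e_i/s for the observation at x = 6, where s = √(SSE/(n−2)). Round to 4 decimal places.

0.6325

x=3: ŷ = 1 + 3.7·3 = 12.1; e = 10.1 − 12.1 = -2
x=4: ŷ = 1 + 3.7·4 = 15.8; e = 18.3 − 15.8 = 2.5
x=5: ŷ = 1 + 3.7·5 = 19.5; e = 19.5 − 19.5 = 0
x=6: ŷ = 1 + 3.7·6 = 23.2; e = 24.7 − 23.2 = 1.5
x=7: ŷ = 1 + 3.7·7 = 26.9; e = 23.9 − 26.9 = -3
x=8: ŷ = 1 + 3.7·8 = 30.6; e = 31.6 − 30.6 = 1
SSE = 4 + 6.25 + 0 + 2.25 + 9 + 1 = 22.5
s = √(22.5/4) = 2.37171
e/s = 1.5 / 2.37171 = 0.6325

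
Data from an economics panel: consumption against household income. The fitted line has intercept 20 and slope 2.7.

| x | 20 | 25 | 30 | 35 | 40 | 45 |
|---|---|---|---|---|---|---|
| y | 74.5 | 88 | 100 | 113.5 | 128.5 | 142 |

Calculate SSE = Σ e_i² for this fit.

x=20: ŷ = 20 + 2.7·20 = 74; e = 74.5 − 74 = 0.5
x=25: ŷ = 20 + 2.7·25 = 87.5; e = 88 − 87.5 = 0.5
x=30: ŷ = 20 + 2.7·30 = 101; e = 100 − 101 = -1
x=35: ŷ = 20 + 2.7·35 = 114.5; e = 113.5 − 114.5 = -1
x=40: ŷ = 20 + 2.7·40 = 128; e = 128.5 − 128 = 0.5
x=45: ŷ = 20 + 2.7·45 = 141.5; e = 142 − 141.5 = 0.5
SSE = 0.25 + 0.25 + 1 + 1 + 0.25 + 0.25 = 3

SSE = 3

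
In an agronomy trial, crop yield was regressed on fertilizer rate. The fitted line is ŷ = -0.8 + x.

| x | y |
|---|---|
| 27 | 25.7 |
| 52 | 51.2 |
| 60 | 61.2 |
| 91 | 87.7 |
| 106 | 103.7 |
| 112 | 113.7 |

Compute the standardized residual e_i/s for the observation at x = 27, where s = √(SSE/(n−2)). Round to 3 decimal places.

x=27: ŷ = -0.8 + 27 = 26.2; e = 25.7 − 26.2 = -0.5
x=52: ŷ = -0.8 + 52 = 51.2; e = 51.2 − 51.2 = 0
x=60: ŷ = -0.8 + 60 = 59.2; e = 61.2 − 59.2 = 2
x=91: ŷ = -0.8 + 91 = 90.2; e = 87.7 − 90.2 = -2.5
x=106: ŷ = -0.8 + 106 = 105.2; e = 103.7 − 105.2 = -1.5
x=112: ŷ = -0.8 + 112 = 111.2; e = 113.7 − 111.2 = 2.5
SSE = 0.25 + 0 + 4 + 6.25 + 2.25 + 6.25 = 19
s = √(19/4) = 2.17945
e/s = -0.5 / 2.17945 = -0.229

-0.229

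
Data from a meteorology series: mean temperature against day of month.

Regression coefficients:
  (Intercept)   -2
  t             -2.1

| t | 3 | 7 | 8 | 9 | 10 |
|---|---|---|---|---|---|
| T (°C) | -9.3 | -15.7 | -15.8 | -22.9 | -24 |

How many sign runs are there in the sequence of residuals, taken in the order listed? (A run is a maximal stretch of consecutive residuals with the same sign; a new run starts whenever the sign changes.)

3 runs

t=3: T̂ = -2 − 2.1·3 = -8.3; e = -9.3 − (-8.3) = -1
t=7: T̂ = -2 − 2.1·7 = -16.7; e = -15.7 − (-16.7) = 1
t=8: T̂ = -2 − 2.1·8 = -18.8; e = -15.8 − (-18.8) = 3
t=9: T̂ = -2 − 2.1·9 = -20.9; e = -22.9 − (-20.9) = -2
t=10: T̂ = -2 − 2.1·10 = -23; e = -24 − (-23) = -1
Signs: − + + − −
Runs: −×1, +×2, −×2 → 3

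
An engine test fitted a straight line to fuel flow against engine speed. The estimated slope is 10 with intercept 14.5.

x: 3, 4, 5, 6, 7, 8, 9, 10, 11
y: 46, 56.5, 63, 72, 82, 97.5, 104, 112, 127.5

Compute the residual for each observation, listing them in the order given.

1.5, 2, -1.5, -2.5, -2.5, 3, -0.5, -2.5, 3

x=3: ŷ = 14.5 + 10·3 = 44.5; e = 46 − 44.5 = 1.5
x=4: ŷ = 14.5 + 10·4 = 54.5; e = 56.5 − 54.5 = 2
x=5: ŷ = 14.5 + 10·5 = 64.5; e = 63 − 64.5 = -1.5
x=6: ŷ = 14.5 + 10·6 = 74.5; e = 72 − 74.5 = -2.5
x=7: ŷ = 14.5 + 10·7 = 84.5; e = 82 − 84.5 = -2.5
x=8: ŷ = 14.5 + 10·8 = 94.5; e = 97.5 − 94.5 = 3
x=9: ŷ = 14.5 + 10·9 = 104.5; e = 104 − 104.5 = -0.5
x=10: ŷ = 14.5 + 10·10 = 114.5; e = 112 − 114.5 = -2.5
x=11: ŷ = 14.5 + 10·11 = 124.5; e = 127.5 − 124.5 = 3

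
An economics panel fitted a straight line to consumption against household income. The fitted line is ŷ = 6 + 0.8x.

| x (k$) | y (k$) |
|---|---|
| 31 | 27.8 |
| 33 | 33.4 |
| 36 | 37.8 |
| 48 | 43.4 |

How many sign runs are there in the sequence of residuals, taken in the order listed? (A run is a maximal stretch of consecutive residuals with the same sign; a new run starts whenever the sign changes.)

x=31: ŷ = 6 + 0.8·31 = 30.8; r = 27.8 − 30.8 = -3
x=33: ŷ = 6 + 0.8·33 = 32.4; r = 33.4 − 32.4 = 1
x=36: ŷ = 6 + 0.8·36 = 34.8; r = 37.8 − 34.8 = 3
x=48: ŷ = 6 + 0.8·48 = 44.4; r = 43.4 − 44.4 = -1
Signs: − + + −
Runs: −×1, +×2, −×1 → 3

3 runs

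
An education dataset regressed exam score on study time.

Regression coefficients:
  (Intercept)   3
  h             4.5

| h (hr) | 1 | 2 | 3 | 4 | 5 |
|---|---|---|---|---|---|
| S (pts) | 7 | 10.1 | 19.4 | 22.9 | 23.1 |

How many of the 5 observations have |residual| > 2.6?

1

h=1: ŷ = 3 + 4.5·1 = 7.5; r = 7 − 7.5 = -0.5
h=2: ŷ = 3 + 4.5·2 = 12; r = 10.1 − 12 = -1.9
h=3: ŷ = 3 + 4.5·3 = 16.5; r = 19.4 − 16.5 = 2.9
h=4: ŷ = 3 + 4.5·4 = 21; r = 22.9 − 21 = 1.9
h=5: ŷ = 3 + 4.5·5 = 25.5; r = 23.1 − 25.5 = -2.4
|r| > 2.6: h=3 (|r|=2.9) → 1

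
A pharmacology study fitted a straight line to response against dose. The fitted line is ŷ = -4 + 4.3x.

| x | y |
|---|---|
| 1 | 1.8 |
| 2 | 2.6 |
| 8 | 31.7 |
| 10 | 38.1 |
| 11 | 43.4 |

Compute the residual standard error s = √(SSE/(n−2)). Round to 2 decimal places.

x=1: ŷ = -4 + 4.3·1 = 0.3; r = 1.8 − 0.3 = 1.5
x=2: ŷ = -4 + 4.3·2 = 4.6; r = 2.6 − 4.6 = -2
x=8: ŷ = -4 + 4.3·8 = 30.4; r = 31.7 − 30.4 = 1.3
x=10: ŷ = -4 + 4.3·10 = 39; r = 38.1 − 39 = -0.9
x=11: ŷ = -4 + 4.3·11 = 43.3; r = 43.4 − 43.3 = 0.1
SSE = 2.25 + 4 + 1.69 + 0.81 + 0.01 = 8.76
s = √(8.76/3) = √2.92 ≈ 1.71

s = 1.71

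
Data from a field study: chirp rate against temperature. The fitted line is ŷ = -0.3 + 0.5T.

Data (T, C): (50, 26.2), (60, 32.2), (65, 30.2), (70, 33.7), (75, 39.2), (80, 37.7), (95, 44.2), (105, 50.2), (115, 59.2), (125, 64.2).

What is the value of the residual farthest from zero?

T=50: ŷ = -0.3 + 0.5·50 = 24.7; e = 26.2 − 24.7 = 1.5
T=60: ŷ = -0.3 + 0.5·60 = 29.7; e = 32.2 − 29.7 = 2.5
T=65: ŷ = -0.3 + 0.5·65 = 32.2; e = 30.2 − 32.2 = -2
T=70: ŷ = -0.3 + 0.5·70 = 34.7; e = 33.7 − 34.7 = -1
T=75: ŷ = -0.3 + 0.5·75 = 37.2; e = 39.2 − 37.2 = 2
T=80: ŷ = -0.3 + 0.5·80 = 39.7; e = 37.7 − 39.7 = -2
T=95: ŷ = -0.3 + 0.5·95 = 47.2; e = 44.2 − 47.2 = -3
T=105: ŷ = -0.3 + 0.5·105 = 52.2; e = 50.2 − 52.2 = -2
T=115: ŷ = -0.3 + 0.5·115 = 57.2; e = 59.2 − 57.2 = 2
T=125: ŷ = -0.3 + 0.5·125 = 62.2; e = 64.2 − 62.2 = 2
Largest |e| is 3 at T = 95, residual -3.

e = -3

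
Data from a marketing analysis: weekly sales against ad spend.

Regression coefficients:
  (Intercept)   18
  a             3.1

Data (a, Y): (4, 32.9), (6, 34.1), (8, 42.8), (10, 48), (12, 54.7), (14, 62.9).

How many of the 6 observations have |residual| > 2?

a=4: ŷ = 18 + 3.1·4 = 30.4; r = 32.9 − 30.4 = 2.5
a=6: ŷ = 18 + 3.1·6 = 36.6; r = 34.1 − 36.6 = -2.5
a=8: ŷ = 18 + 3.1·8 = 42.8; r = 42.8 − 42.8 = 0
a=10: ŷ = 18 + 3.1·10 = 49; r = 48 − 49 = -1
a=12: ŷ = 18 + 3.1·12 = 55.2; r = 54.7 − 55.2 = -0.5
a=14: ŷ = 18 + 3.1·14 = 61.4; r = 62.9 − 61.4 = 1.5
|r| > 2: a=4 (|r|=2.5), a=6 (|r|=2.5) → 2

2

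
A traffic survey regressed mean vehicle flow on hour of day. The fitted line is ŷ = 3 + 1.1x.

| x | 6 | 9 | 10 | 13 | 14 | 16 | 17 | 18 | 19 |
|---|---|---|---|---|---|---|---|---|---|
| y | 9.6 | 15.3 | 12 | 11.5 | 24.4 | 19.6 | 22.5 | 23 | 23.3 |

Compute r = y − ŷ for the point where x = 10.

ŷ = 3 + 1.1·10 = 14
r = 12 − 14 = -2

r = -2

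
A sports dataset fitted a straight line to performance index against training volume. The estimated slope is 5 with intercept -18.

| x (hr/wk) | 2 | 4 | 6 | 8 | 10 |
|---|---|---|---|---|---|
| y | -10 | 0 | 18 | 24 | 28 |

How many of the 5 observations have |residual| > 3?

x=2: ŷ = -18 + 5·2 = -8; r = -10 − (-8) = -2
x=4: ŷ = -18 + 5·4 = 2; r = 0 − 2 = -2
x=6: ŷ = -18 + 5·6 = 12; r = 18 − 12 = 6
x=8: ŷ = -18 + 5·8 = 22; r = 24 − 22 = 2
x=10: ŷ = -18 + 5·10 = 32; r = 28 − 32 = -4
|r| > 3: x=6 (|r|=6), x=10 (|r|=4) → 2

2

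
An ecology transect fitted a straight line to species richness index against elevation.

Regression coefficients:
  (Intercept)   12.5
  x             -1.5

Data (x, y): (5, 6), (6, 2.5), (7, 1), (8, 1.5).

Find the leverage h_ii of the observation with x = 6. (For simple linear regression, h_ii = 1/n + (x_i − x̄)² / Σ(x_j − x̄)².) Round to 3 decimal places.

h = 0.300

x̄ = (5 + 6 + 7 + 8)/4 = 6.5
Σ(x − x̄)² = 2.25 + 0.25 + 0.25 + 2.25 = 5
h = 1/4 + (-0.5)²/5 = 0.25 + 0.05 = 0.300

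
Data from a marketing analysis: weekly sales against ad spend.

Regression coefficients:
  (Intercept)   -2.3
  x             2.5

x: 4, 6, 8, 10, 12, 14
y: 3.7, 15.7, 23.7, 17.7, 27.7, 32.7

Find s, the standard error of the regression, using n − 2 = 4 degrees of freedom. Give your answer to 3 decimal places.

s = 4.637

x=4: ŷ = -2.3 + 2.5·4 = 7.7; r = 3.7 − 7.7 = -4
x=6: ŷ = -2.3 + 2.5·6 = 12.7; r = 15.7 − 12.7 = 3
x=8: ŷ = -2.3 + 2.5·8 = 17.7; r = 23.7 − 17.7 = 6
x=10: ŷ = -2.3 + 2.5·10 = 22.7; r = 17.7 − 22.7 = -5
x=12: ŷ = -2.3 + 2.5·12 = 27.7; r = 27.7 − 27.7 = 0
x=14: ŷ = -2.3 + 2.5·14 = 32.7; r = 32.7 − 32.7 = 0
SSE = 16 + 9 + 36 + 25 + 0 + 0 = 86
s = √(86/4) = √21.5 ≈ 4.637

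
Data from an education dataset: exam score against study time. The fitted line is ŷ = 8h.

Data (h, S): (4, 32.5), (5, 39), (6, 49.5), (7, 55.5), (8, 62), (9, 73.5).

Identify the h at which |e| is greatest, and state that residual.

h = 8, e = -2

h=4: ŷ = 8·4 = 32; e = 32.5 − 32 = 0.5
h=5: ŷ = 8·5 = 40; e = 39 − 40 = -1
h=6: ŷ = 8·6 = 48; e = 49.5 − 48 = 1.5
h=7: ŷ = 8·7 = 56; e = 55.5 − 56 = -0.5
h=8: ŷ = 8·8 = 64; e = 62 − 64 = -2
h=9: ŷ = 8·9 = 72; e = 73.5 − 72 = 1.5
Largest |e| is 2 at h = 8, residual -2.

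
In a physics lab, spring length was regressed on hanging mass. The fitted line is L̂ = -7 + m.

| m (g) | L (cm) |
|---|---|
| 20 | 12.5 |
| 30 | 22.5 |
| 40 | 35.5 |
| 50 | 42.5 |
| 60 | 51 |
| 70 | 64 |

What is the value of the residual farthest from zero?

e = 2.5

m=20: L̂ = -7 + 20 = 13; e = 12.5 − 13 = -0.5
m=30: L̂ = -7 + 30 = 23; e = 22.5 − 23 = -0.5
m=40: L̂ = -7 + 40 = 33; e = 35.5 − 33 = 2.5
m=50: L̂ = -7 + 50 = 43; e = 42.5 − 43 = -0.5
m=60: L̂ = -7 + 60 = 53; e = 51 − 53 = -2
m=70: L̂ = -7 + 70 = 63; e = 64 − 63 = 1
Largest |e| is 2.5 at m = 40, residual 2.5.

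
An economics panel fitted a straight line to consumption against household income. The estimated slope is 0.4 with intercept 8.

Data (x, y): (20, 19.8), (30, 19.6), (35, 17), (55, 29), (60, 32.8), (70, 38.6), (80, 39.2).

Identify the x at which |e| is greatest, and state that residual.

x = 35, e = -5

x=20: ŷ = 8 + 0.4·20 = 16; e = 19.8 − 16 = 3.8
x=30: ŷ = 8 + 0.4·30 = 20; e = 19.6 − 20 = -0.4
x=35: ŷ = 8 + 0.4·35 = 22; e = 17 − 22 = -5
x=55: ŷ = 8 + 0.4·55 = 30; e = 29 − 30 = -1
x=60: ŷ = 8 + 0.4·60 = 32; e = 32.8 − 32 = 0.8
x=70: ŷ = 8 + 0.4·70 = 36; e = 38.6 − 36 = 2.6
x=80: ŷ = 8 + 0.4·80 = 40; e = 39.2 − 40 = -0.8
Largest |e| is 5 at x = 35, residual -5.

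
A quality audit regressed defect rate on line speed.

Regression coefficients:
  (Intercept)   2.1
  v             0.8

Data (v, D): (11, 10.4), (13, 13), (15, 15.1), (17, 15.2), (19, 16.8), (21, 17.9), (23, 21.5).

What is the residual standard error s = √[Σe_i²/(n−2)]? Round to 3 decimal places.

s = 0.894

v=11: D̂ = 2.1 + 0.8·11 = 10.9; e = 10.4 − 10.9 = -0.5
v=13: D̂ = 2.1 + 0.8·13 = 12.5; e = 13 − 12.5 = 0.5
v=15: D̂ = 2.1 + 0.8·15 = 14.1; e = 15.1 − 14.1 = 1
v=17: D̂ = 2.1 + 0.8·17 = 15.7; e = 15.2 − 15.7 = -0.5
v=19: D̂ = 2.1 + 0.8·19 = 17.3; e = 16.8 − 17.3 = -0.5
v=21: D̂ = 2.1 + 0.8·21 = 18.9; e = 17.9 − 18.9 = -1
v=23: D̂ = 2.1 + 0.8·23 = 20.5; e = 21.5 − 20.5 = 1
SSE = 0.25 + 0.25 + 1 + 0.25 + 0.25 + 1 + 1 = 4
s = √(4/5) = √0.8 ≈ 0.894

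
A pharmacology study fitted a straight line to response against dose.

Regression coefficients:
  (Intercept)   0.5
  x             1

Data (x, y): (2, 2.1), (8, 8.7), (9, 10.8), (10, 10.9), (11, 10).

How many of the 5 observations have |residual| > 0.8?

2

x=2: ŷ = 0.5 + 2 = 2.5; e = 2.1 − 2.5 = -0.4
x=8: ŷ = 0.5 + 8 = 8.5; e = 8.7 − 8.5 = 0.2
x=9: ŷ = 0.5 + 9 = 9.5; e = 10.8 − 9.5 = 1.3
x=10: ŷ = 0.5 + 10 = 10.5; e = 10.9 − 10.5 = 0.4
x=11: ŷ = 0.5 + 11 = 11.5; e = 10 − 11.5 = -1.5
|e| > 0.8: x=9 (|e|=1.3), x=11 (|e|=1.5) → 2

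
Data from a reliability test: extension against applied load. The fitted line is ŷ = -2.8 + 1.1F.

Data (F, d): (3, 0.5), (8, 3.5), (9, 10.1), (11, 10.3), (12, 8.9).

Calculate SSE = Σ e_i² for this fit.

SSE = 18.5

F=3: ŷ = -2.8 + 1.1·3 = 0.5; e = 0.5 − 0.5 = 0
F=8: ŷ = -2.8 + 1.1·8 = 6; e = 3.5 − 6 = -2.5
F=9: ŷ = -2.8 + 1.1·9 = 7.1; e = 10.1 − 7.1 = 3
F=11: ŷ = -2.8 + 1.1·11 = 9.3; e = 10.3 − 9.3 = 1
F=12: ŷ = -2.8 + 1.1·12 = 10.4; e = 8.9 − 10.4 = -1.5
SSE = 0 + 6.25 + 9 + 1 + 2.25 = 18.5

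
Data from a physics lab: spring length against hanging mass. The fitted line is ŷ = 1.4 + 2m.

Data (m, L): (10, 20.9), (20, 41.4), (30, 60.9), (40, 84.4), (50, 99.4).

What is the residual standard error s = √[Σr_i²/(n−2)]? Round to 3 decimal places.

m=10: ŷ = 1.4 + 2·10 = 21.4; r = 20.9 − 21.4 = -0.5
m=20: ŷ = 1.4 + 2·20 = 41.4; r = 41.4 − 41.4 = 0
m=30: ŷ = 1.4 + 2·30 = 61.4; r = 60.9 − 61.4 = -0.5
m=40: ŷ = 1.4 + 2·40 = 81.4; r = 84.4 − 81.4 = 3
m=50: ŷ = 1.4 + 2·50 = 101.4; r = 99.4 − 101.4 = -2
SSE = 0.25 + 0 + 0.25 + 9 + 4 = 13.5
s = √(13.5/3) = √4.5 ≈ 2.121

s = 2.121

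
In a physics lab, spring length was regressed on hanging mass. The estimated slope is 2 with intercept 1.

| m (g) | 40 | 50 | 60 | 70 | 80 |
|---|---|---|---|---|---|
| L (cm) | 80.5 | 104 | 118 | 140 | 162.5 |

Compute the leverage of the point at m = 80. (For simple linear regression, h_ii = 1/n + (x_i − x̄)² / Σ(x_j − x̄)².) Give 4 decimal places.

h = 0.6000

m̄ = (40 + 50 + 60 + 70 + 80)/5 = 60
Σ(m − m̄)² = 400 + 100 + 0 + 100 + 400 = 1000
h = 1/5 + (20)²/1000 = 0.2 + 0.4 = 0.6000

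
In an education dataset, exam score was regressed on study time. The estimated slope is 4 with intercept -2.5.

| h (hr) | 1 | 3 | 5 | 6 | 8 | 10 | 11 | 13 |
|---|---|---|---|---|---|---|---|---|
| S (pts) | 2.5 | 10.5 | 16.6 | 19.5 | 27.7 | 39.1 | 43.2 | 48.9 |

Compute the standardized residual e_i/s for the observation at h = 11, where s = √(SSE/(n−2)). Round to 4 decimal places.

h=1: ŷ = -2.5 + 4·1 = 1.5; e = 2.5 − 1.5 = 1
h=3: ŷ = -2.5 + 4·3 = 9.5; e = 10.5 − 9.5 = 1
h=5: ŷ = -2.5 + 4·5 = 17.5; e = 16.6 − 17.5 = -0.9
h=6: ŷ = -2.5 + 4·6 = 21.5; e = 19.5 − 21.5 = -2
h=8: ŷ = -2.5 + 4·8 = 29.5; e = 27.7 − 29.5 = -1.8
h=10: ŷ = -2.5 + 4·10 = 37.5; e = 39.1 − 37.5 = 1.6
h=11: ŷ = -2.5 + 4·11 = 41.5; e = 43.2 − 41.5 = 1.7
h=13: ŷ = -2.5 + 4·13 = 49.5; e = 48.9 − 49.5 = -0.6
SSE = 1 + 1 + 0.81 + 4 + 3.24 + 2.56 + 2.89 + 0.36 = 15.86
s = √(15.86/6) = 1.62583
e/s = 1.7 / 1.62583 = 1.0456

1.0456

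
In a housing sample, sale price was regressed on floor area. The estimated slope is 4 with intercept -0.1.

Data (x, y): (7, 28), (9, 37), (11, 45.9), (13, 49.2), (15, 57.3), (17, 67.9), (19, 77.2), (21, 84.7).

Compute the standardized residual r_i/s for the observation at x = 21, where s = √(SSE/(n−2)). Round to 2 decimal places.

0.42

x=7: ŷ = -0.1 + 4·7 = 27.9; r = 28 − 27.9 = 0.1
x=9: ŷ = -0.1 + 4·9 = 35.9; r = 37 − 35.9 = 1.1
x=11: ŷ = -0.1 + 4·11 = 43.9; r = 45.9 − 43.9 = 2
x=13: ŷ = -0.1 + 4·13 = 51.9; r = 49.2 − 51.9 = -2.7
x=15: ŷ = -0.1 + 4·15 = 59.9; r = 57.3 − 59.9 = -2.6
x=17: ŷ = -0.1 + 4·17 = 67.9; r = 67.9 − 67.9 = 0
x=19: ŷ = -0.1 + 4·19 = 75.9; r = 77.2 − 75.9 = 1.3
x=21: ŷ = -0.1 + 4·21 = 83.9; r = 84.7 − 83.9 = 0.8
SSE = 0.01 + 1.21 + 4 + 7.29 + 6.76 + 0 + 1.69 + 0.64 = 21.6
s = √(21.6/6) = 1.89737
r/s = 0.8 / 1.89737 = 0.42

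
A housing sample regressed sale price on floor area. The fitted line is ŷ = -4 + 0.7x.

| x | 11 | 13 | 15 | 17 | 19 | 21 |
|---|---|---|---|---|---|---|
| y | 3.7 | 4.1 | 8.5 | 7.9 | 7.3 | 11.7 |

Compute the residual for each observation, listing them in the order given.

x=11: ŷ = -4 + 0.7·11 = 3.7; e = 3.7 − 3.7 = 0
x=13: ŷ = -4 + 0.7·13 = 5.1; e = 4.1 − 5.1 = -1
x=15: ŷ = -4 + 0.7·15 = 6.5; e = 8.5 − 6.5 = 2
x=17: ŷ = -4 + 0.7·17 = 7.9; e = 7.9 − 7.9 = 0
x=19: ŷ = -4 + 0.7·19 = 9.3; e = 7.3 − 9.3 = -2
x=21: ŷ = -4 + 0.7·21 = 10.7; e = 11.7 − 10.7 = 1

0, -1, 2, 0, -2, 1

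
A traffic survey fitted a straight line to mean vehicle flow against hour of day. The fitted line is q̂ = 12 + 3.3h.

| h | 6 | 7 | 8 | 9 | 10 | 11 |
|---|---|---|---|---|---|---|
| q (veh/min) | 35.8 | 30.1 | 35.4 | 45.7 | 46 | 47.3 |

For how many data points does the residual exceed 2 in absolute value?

h=6: q̂ = 12 + 3.3·6 = 31.8; r = 35.8 − 31.8 = 4
h=7: q̂ = 12 + 3.3·7 = 35.1; r = 30.1 − 35.1 = -5
h=8: q̂ = 12 + 3.3·8 = 38.4; r = 35.4 − 38.4 = -3
h=9: q̂ = 12 + 3.3·9 = 41.7; r = 45.7 − 41.7 = 4
h=10: q̂ = 12 + 3.3·10 = 45; r = 46 − 45 = 1
h=11: q̂ = 12 + 3.3·11 = 48.3; r = 47.3 − 48.3 = -1
|r| > 2: h=6 (|r|=4), h=7 (|r|=5), h=8 (|r|=3), h=9 (|r|=4) → 4

4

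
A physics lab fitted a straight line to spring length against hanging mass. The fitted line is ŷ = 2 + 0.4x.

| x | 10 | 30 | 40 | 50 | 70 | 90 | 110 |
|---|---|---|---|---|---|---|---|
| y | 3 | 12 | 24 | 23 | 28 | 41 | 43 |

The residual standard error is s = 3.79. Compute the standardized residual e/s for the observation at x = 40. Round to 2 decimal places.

1.58

ŷ = 2 + 0.4·40 = 18
e = 24 − 18 = 6
e/s = 6 / 3.79 = 1.58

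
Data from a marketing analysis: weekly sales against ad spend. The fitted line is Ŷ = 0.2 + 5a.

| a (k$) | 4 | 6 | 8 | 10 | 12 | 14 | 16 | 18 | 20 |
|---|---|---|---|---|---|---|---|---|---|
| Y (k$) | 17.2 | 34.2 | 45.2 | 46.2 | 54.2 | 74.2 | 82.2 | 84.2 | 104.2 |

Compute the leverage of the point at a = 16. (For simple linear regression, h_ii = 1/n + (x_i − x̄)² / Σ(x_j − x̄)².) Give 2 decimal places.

h = 0.18

ā = (4 + 6 + 8 + 10 + 12 + 14 + 16 + 18 + 20)/9 = 12
Σ(a − ā)² = 64 + 36 + 16 + 4 + 0 + 4 + 16 + 36 + 64 = 240
h = 1/9 + (4)²/240 = 0.111111 + 0.0666667 = 0.18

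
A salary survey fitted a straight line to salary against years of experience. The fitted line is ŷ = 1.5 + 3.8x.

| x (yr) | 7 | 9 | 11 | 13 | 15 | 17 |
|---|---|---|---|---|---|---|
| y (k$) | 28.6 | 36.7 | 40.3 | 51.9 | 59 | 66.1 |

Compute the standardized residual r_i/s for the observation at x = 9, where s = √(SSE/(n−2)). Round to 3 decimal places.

0.590

x=7: ŷ = 1.5 + 3.8·7 = 28.1; r = 28.6 − 28.1 = 0.5
x=9: ŷ = 1.5 + 3.8·9 = 35.7; r = 36.7 − 35.7 = 1
x=11: ŷ = 1.5 + 3.8·11 = 43.3; r = 40.3 − 43.3 = -3
x=13: ŷ = 1.5 + 3.8·13 = 50.9; r = 51.9 − 50.9 = 1
x=15: ŷ = 1.5 + 3.8·15 = 58.5; r = 59 − 58.5 = 0.5
x=17: ŷ = 1.5 + 3.8·17 = 66.1; r = 66.1 − 66.1 = 0
SSE = 0.25 + 1 + 9 + 1 + 0.25 + 0 = 11.5
s = √(11.5/4) = 1.69558
r/s = 1 / 1.69558 = 0.590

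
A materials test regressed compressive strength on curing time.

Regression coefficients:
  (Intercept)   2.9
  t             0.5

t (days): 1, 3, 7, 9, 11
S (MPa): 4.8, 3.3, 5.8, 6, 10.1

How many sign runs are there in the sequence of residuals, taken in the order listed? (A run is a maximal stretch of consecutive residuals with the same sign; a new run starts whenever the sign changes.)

3 runs

t=1: ŷ = 2.9 + 0.5·1 = 3.4; e = 4.8 − 3.4 = 1.4
t=3: ŷ = 2.9 + 0.5·3 = 4.4; e = 3.3 − 4.4 = -1.1
t=7: ŷ = 2.9 + 0.5·7 = 6.4; e = 5.8 − 6.4 = -0.6
t=9: ŷ = 2.9 + 0.5·9 = 7.4; e = 6 − 7.4 = -1.4
t=11: ŷ = 2.9 + 0.5·11 = 8.4; e = 10.1 − 8.4 = 1.7
Signs: + − − − +
Runs: +×1, −×3, +×1 → 3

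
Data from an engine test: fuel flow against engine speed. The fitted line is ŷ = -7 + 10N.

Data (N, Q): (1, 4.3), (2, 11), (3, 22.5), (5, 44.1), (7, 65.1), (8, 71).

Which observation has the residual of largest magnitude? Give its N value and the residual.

N=1: ŷ = -7 + 10·1 = 3; e = 4.3 − 3 = 1.3
N=2: ŷ = -7 + 10·2 = 13; e = 11 − 13 = -2
N=3: ŷ = -7 + 10·3 = 23; e = 22.5 − 23 = -0.5
N=5: ŷ = -7 + 10·5 = 43; e = 44.1 − 43 = 1.1
N=7: ŷ = -7 + 10·7 = 63; e = 65.1 − 63 = 2.1
N=8: ŷ = -7 + 10·8 = 73; e = 71 − 73 = -2
Largest |e| is 2.1 at N = 7, residual 2.1.

N = 7, e = 2.1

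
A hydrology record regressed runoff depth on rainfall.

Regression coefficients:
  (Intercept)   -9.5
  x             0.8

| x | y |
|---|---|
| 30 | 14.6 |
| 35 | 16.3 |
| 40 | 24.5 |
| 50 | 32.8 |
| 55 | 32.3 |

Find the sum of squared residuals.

x=30: ŷ = -9.5 + 0.8·30 = 14.5; r = 14.6 − 14.5 = 0.1
x=35: ŷ = -9.5 + 0.8·35 = 18.5; r = 16.3 − 18.5 = -2.2
x=40: ŷ = -9.5 + 0.8·40 = 22.5; r = 24.5 − 22.5 = 2
x=50: ŷ = -9.5 + 0.8·50 = 30.5; r = 32.8 − 30.5 = 2.3
x=55: ŷ = -9.5 + 0.8·55 = 34.5; r = 32.3 − 34.5 = -2.2
SSE = 0.01 + 4.84 + 4 + 5.29 + 4.84 = 18.98

SSE = 18.98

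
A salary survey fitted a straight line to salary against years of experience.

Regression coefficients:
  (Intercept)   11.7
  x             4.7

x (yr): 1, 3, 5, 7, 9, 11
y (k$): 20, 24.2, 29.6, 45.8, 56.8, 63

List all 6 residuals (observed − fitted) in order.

x=1: ŷ = 11.7 + 4.7·1 = 16.4; e = 20 − 16.4 = 3.6
x=3: ŷ = 11.7 + 4.7·3 = 25.8; e = 24.2 − 25.8 = -1.6
x=5: ŷ = 11.7 + 4.7·5 = 35.2; e = 29.6 − 35.2 = -5.6
x=7: ŷ = 11.7 + 4.7·7 = 44.6; e = 45.8 − 44.6 = 1.2
x=9: ŷ = 11.7 + 4.7·9 = 54; e = 56.8 − 54 = 2.8
x=11: ŷ = 11.7 + 4.7·11 = 63.4; e = 63 − 63.4 = -0.4

3.6, -1.6, -5.6, 1.2, 2.8, -0.4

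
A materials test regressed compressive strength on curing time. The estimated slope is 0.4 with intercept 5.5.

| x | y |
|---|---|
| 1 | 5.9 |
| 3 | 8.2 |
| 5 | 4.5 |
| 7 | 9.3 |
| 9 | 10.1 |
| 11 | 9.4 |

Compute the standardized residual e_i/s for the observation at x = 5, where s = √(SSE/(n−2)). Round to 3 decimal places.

x=1: ŷ = 5.5 + 0.4·1 = 5.9; e = 5.9 − 5.9 = 0
x=3: ŷ = 5.5 + 0.4·3 = 6.7; e = 8.2 − 6.7 = 1.5
x=5: ŷ = 5.5 + 0.4·5 = 7.5; e = 4.5 − 7.5 = -3
x=7: ŷ = 5.5 + 0.4·7 = 8.3; e = 9.3 − 8.3 = 1
x=9: ŷ = 5.5 + 0.4·9 = 9.1; e = 10.1 − 9.1 = 1
x=11: ŷ = 5.5 + 0.4·11 = 9.9; e = 9.4 − 9.9 = -0.5
SSE = 0 + 2.25 + 9 + 1 + 1 + 0.25 = 13.5
s = √(13.5/4) = 1.83712
e/s = -3 / 1.83712 = -1.633

-1.633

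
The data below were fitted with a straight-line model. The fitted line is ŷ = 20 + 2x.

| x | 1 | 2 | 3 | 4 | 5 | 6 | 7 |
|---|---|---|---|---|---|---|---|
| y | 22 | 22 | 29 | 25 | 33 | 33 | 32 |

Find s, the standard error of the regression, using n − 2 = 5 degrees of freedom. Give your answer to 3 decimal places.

s = 2.683

x=1: ŷ = 20 + 2·1 = 22; r = 22 − 22 = 0
x=2: ŷ = 20 + 2·2 = 24; r = 22 − 24 = -2
x=3: ŷ = 20 + 2·3 = 26; r = 29 − 26 = 3
x=4: ŷ = 20 + 2·4 = 28; r = 25 − 28 = -3
x=5: ŷ = 20 + 2·5 = 30; r = 33 − 30 = 3
x=6: ŷ = 20 + 2·6 = 32; r = 33 − 32 = 1
x=7: ŷ = 20 + 2·7 = 34; r = 32 − 34 = -2
SSE = 0 + 4 + 9 + 9 + 9 + 1 + 4 = 36
s = √(36/5) = √7.2 ≈ 2.683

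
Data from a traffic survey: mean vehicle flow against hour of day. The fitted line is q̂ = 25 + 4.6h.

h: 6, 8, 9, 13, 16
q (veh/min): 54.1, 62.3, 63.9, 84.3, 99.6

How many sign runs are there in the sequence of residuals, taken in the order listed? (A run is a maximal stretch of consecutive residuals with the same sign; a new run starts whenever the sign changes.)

h=6: q̂ = 25 + 4.6·6 = 52.6; r = 54.1 − 52.6 = 1.5
h=8: q̂ = 25 + 4.6·8 = 61.8; r = 62.3 − 61.8 = 0.5
h=9: q̂ = 25 + 4.6·9 = 66.4; r = 63.9 − 66.4 = -2.5
h=13: q̂ = 25 + 4.6·13 = 84.8; r = 84.3 − 84.8 = -0.5
h=16: q̂ = 25 + 4.6·16 = 98.6; r = 99.6 − 98.6 = 1
Signs: + + − − +
Runs: +×2, −×2, +×1 → 3

3 runs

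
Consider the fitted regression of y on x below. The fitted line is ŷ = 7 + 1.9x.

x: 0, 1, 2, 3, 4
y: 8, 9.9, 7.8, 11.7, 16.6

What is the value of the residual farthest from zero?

x=0: ŷ = 7 + 1.9·0 = 7; e = 8 − 7 = 1
x=1: ŷ = 7 + 1.9·1 = 8.9; e = 9.9 − 8.9 = 1
x=2: ŷ = 7 + 1.9·2 = 10.8; e = 7.8 − 10.8 = -3
x=3: ŷ = 7 + 1.9·3 = 12.7; e = 11.7 − 12.7 = -1
x=4: ŷ = 7 + 1.9·4 = 14.6; e = 16.6 − 14.6 = 2
Largest |e| is 3 at x = 2, residual -3.

e = -3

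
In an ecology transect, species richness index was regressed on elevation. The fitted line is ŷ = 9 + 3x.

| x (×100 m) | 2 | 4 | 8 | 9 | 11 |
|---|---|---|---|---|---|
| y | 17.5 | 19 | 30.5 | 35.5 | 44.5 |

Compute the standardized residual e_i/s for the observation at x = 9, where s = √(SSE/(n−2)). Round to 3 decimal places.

-0.181

x=2: ŷ = 9 + 3·2 = 15; e = 17.5 − 15 = 2.5
x=4: ŷ = 9 + 3·4 = 21; e = 19 − 21 = -2
x=8: ŷ = 9 + 3·8 = 33; e = 30.5 − 33 = -2.5
x=9: ŷ = 9 + 3·9 = 36; e = 35.5 − 36 = -0.5
x=11: ŷ = 9 + 3·11 = 42; e = 44.5 − 42 = 2.5
SSE = 6.25 + 4 + 6.25 + 0.25 + 6.25 = 23
s = √(23/3) = 2.76887
e/s = -0.5 / 2.76887 = -0.181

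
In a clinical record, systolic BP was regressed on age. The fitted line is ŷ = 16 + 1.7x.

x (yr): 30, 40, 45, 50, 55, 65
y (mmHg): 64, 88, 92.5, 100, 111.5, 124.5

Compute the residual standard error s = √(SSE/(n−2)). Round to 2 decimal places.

x=30: ŷ = 16 + 1.7·30 = 67; r = 64 − 67 = -3
x=40: ŷ = 16 + 1.7·40 = 84; r = 88 − 84 = 4
x=45: ŷ = 16 + 1.7·45 = 92.5; r = 92.5 − 92.5 = 0
x=50: ŷ = 16 + 1.7·50 = 101; r = 100 − 101 = -1
x=55: ŷ = 16 + 1.7·55 = 109.5; r = 111.5 − 109.5 = 2
x=65: ŷ = 16 + 1.7·65 = 126.5; r = 124.5 − 126.5 = -2
SSE = 9 + 16 + 0 + 1 + 4 + 4 = 34
s = √(34/4) = √8.5 ≈ 2.92

s = 2.92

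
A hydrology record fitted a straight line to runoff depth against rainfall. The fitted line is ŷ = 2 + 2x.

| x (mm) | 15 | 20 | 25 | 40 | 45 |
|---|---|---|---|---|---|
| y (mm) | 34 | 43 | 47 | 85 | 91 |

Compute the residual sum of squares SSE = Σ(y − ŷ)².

x=15: ŷ = 2 + 2·15 = 32; r = 34 − 32 = 2
x=20: ŷ = 2 + 2·20 = 42; r = 43 − 42 = 1
x=25: ŷ = 2 + 2·25 = 52; r = 47 − 52 = -5
x=40: ŷ = 2 + 2·40 = 82; r = 85 − 82 = 3
x=45: ŷ = 2 + 2·45 = 92; r = 91 − 92 = -1
SSE = 4 + 1 + 25 + 9 + 1 = 40

SSE = 40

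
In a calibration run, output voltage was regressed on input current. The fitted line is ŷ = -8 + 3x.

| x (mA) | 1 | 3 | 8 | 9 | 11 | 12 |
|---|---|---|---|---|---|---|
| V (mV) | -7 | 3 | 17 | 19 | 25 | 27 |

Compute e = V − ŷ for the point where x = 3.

ŷ = -8 + 3·3 = 1
e = 3 − 1 = 2

e = 2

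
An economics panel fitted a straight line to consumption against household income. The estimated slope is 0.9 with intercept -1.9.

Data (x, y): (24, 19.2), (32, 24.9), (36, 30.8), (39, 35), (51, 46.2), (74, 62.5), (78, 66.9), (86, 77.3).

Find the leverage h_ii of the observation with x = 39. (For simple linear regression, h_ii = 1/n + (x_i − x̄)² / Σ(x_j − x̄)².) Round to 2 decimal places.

x̄ = (24 + 32 + 36 + 39 + 51 + 74 + 78 + 86)/8 = 52.5
Σ(x − x̄)² = 812.25 + 420.25 + 272.25 + 182.25 + 2.25 + 462.25 + 650.25 + 1122.25 = 3924
h = 1/8 + (-13.5)²/3924 = 0.125 + 0.046445 = 0.17

h = 0.17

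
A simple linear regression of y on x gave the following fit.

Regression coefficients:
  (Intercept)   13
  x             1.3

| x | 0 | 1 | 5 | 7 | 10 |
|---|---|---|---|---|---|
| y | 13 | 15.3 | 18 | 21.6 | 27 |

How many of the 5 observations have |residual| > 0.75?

3

x=0: ŷ = 13 + 1.3·0 = 13; r = 13 − 13 = 0
x=1: ŷ = 13 + 1.3·1 = 14.3; r = 15.3 − 14.3 = 1
x=5: ŷ = 13 + 1.3·5 = 19.5; r = 18 − 19.5 = -1.5
x=7: ŷ = 13 + 1.3·7 = 22.1; r = 21.6 − 22.1 = -0.5
x=10: ŷ = 13 + 1.3·10 = 26; r = 27 − 26 = 1
|r| > 0.75: x=1 (|r|=1), x=5 (|r|=1.5), x=10 (|r|=1) → 3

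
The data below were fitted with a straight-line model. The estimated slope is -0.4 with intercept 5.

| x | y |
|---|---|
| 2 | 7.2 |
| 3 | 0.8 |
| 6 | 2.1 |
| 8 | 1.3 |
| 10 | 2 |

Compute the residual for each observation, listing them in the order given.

x=2: ŷ = 5 − 0.4·2 = 4.2; r = 7.2 − 4.2 = 3
x=3: ŷ = 5 − 0.4·3 = 3.8; r = 0.8 − 3.8 = -3
x=6: ŷ = 5 − 0.4·6 = 2.6; r = 2.1 − 2.6 = -0.5
x=8: ŷ = 5 − 0.4·8 = 1.8; r = 1.3 − 1.8 = -0.5
x=10: ŷ = 5 − 0.4·10 = 1; r = 2 − 1 = 1

3, -3, -0.5, -0.5, 1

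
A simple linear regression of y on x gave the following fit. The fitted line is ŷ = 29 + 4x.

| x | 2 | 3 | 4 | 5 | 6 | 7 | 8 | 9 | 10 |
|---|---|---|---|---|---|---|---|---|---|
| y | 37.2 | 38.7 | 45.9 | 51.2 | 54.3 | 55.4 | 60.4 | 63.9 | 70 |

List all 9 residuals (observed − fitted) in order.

x=2: ŷ = 29 + 4·2 = 37; e = 37.2 − 37 = 0.2
x=3: ŷ = 29 + 4·3 = 41; e = 38.7 − 41 = -2.3
x=4: ŷ = 29 + 4·4 = 45; e = 45.9 − 45 = 0.9
x=5: ŷ = 29 + 4·5 = 49; e = 51.2 − 49 = 2.2
x=6: ŷ = 29 + 4·6 = 53; e = 54.3 − 53 = 1.3
x=7: ŷ = 29 + 4·7 = 57; e = 55.4 − 57 = -1.6
x=8: ŷ = 29 + 4·8 = 61; e = 60.4 − 61 = -0.6
x=9: ŷ = 29 + 4·9 = 65; e = 63.9 − 65 = -1.1
x=10: ŷ = 29 + 4·10 = 69; e = 70 − 69 = 1

0.2, -2.3, 0.9, 2.2, 1.3, -1.6, -0.6, -1.1, 1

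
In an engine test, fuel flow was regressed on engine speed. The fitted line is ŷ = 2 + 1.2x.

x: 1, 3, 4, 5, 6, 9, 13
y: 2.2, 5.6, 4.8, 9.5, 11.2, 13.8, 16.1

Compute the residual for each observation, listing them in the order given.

x=1: ŷ = 2 + 1.2·1 = 3.2; e = 2.2 − 3.2 = -1
x=3: ŷ = 2 + 1.2·3 = 5.6; e = 5.6 − 5.6 = 0
x=4: ŷ = 2 + 1.2·4 = 6.8; e = 4.8 − 6.8 = -2
x=5: ŷ = 2 + 1.2·5 = 8; e = 9.5 − 8 = 1.5
x=6: ŷ = 2 + 1.2·6 = 9.2; e = 11.2 − 9.2 = 2
x=9: ŷ = 2 + 1.2·9 = 12.8; e = 13.8 − 12.8 = 1
x=13: ŷ = 2 + 1.2·13 = 17.6; e = 16.1 − 17.6 = -1.5

-1, 0, -2, 1.5, 2, 1, -1.5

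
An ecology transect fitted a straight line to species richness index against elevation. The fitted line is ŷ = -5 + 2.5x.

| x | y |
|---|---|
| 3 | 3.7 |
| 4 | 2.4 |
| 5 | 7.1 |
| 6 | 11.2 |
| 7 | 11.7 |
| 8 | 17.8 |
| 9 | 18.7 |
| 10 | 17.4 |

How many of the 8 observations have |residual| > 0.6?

x=3: ŷ = -5 + 2.5·3 = 2.5; e = 3.7 − 2.5 = 1.2
x=4: ŷ = -5 + 2.5·4 = 5; e = 2.4 − 5 = -2.6
x=5: ŷ = -5 + 2.5·5 = 7.5; e = 7.1 − 7.5 = -0.4
x=6: ŷ = -5 + 2.5·6 = 10; e = 11.2 − 10 = 1.2
x=7: ŷ = -5 + 2.5·7 = 12.5; e = 11.7 − 12.5 = -0.8
x=8: ŷ = -5 + 2.5·8 = 15; e = 17.8 − 15 = 2.8
x=9: ŷ = -5 + 2.5·9 = 17.5; e = 18.7 − 17.5 = 1.2
x=10: ŷ = -5 + 2.5·10 = 20; e = 17.4 − 20 = -2.6
|e| > 0.6: x=3 (|e|=1.2), x=4 (|e|=2.6), x=6 (|e|=1.2), x=7 (|e|=0.8), x=8 (|e|=2.8), x=9 (|e|=1.2), x=10 (|e|=2.6) → 7

7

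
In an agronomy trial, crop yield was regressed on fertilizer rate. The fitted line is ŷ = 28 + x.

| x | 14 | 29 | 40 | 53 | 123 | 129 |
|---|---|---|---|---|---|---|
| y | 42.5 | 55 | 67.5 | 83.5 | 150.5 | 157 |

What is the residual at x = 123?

ŷ = 28 + 123 = 151
e = 150.5 − 151 = -0.5

e = -0.5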